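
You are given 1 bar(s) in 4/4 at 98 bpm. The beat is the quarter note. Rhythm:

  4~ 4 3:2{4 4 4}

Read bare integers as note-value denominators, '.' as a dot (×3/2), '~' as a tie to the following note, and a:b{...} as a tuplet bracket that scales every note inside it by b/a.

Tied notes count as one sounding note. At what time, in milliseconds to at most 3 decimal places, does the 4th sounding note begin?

note 4 onset = 10/3b = 2040.816ms

1. 0.0ms @ 0 + 1224.49ms (2)
2. 1224.49ms @ 2 + 408.163ms (2/3)
3. 1632.653ms @ 8/3 + 408.163ms (2/3)
4. 2040.816ms @ 10/3 + 408.163ms (2/3)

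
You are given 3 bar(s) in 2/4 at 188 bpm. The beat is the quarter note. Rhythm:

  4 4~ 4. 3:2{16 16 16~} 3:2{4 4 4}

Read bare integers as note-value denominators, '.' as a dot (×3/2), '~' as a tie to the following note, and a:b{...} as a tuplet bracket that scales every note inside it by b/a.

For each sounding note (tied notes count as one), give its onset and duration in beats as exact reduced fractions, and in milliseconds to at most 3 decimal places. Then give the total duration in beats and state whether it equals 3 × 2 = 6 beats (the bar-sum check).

1) 0.0ms=0b +319.149ms=1b
2) 319.149ms=1b +797.872ms=5/2b
3) 1117.021ms=7/2b +53.191ms=1/6b
4) 1170.213ms=11/3b +53.191ms=1/6b
5) 1223.404ms=23/6b +265.957ms=5/6b
6) 1489.362ms=14/3b +212.766ms=2/3b
7) 1702.128ms=16/3b +212.766ms=2/3b
Σ=6b of 6 (188bpm 2/4) — PASS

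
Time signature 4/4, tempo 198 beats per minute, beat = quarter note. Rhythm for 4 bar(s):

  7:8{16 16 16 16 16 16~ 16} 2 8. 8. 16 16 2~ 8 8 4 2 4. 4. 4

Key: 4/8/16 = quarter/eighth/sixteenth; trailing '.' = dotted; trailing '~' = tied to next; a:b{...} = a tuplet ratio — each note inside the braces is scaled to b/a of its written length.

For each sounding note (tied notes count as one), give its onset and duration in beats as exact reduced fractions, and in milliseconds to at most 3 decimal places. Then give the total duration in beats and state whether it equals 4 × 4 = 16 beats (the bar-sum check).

1) 0.0ms=0b +86.58ms=2/7b
2) 86.58ms=2/7b +86.58ms=2/7b
3) 173.16ms=4/7b +86.58ms=2/7b
4) 259.74ms=6/7b +86.58ms=2/7b
5) 346.32ms=8/7b +86.58ms=2/7b
6) 432.9ms=10/7b +173.16ms=4/7b
7) 606.061ms=2b +606.061ms=2b
8) 1212.121ms=4b +227.273ms=3/4b
9) 1439.394ms=19/4b +227.273ms=3/4b
10) 1666.667ms=11/2b +75.758ms=1/4b
11) 1742.424ms=23/4b +75.758ms=1/4b
12) 1818.182ms=6b +757.576ms=5/2b
13) 2575.758ms=17/2b +151.515ms=1/2b
14) 2727.273ms=9b +303.03ms=1b
15) 3030.303ms=10b +606.061ms=2b
16) 3636.364ms=12b +454.545ms=3/2b
17) 4090.909ms=27/2b +454.545ms=3/2b
18) 4545.455ms=15b +303.03ms=1b
Σ=16b of 16 (198bpm 4/4) — PASS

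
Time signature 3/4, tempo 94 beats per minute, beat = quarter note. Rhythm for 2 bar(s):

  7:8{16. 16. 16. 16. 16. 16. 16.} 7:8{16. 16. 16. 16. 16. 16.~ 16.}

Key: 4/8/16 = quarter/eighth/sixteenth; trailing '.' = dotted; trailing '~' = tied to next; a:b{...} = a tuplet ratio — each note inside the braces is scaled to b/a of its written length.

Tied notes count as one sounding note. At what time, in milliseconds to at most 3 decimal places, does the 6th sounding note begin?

1. 0.0ms @ 0 + 273.556ms (3/7)
2. 273.556ms @ 3/7 + 273.556ms (3/7)
3. 547.112ms @ 6/7 + 273.556ms (3/7)
4. 820.669ms @ 9/7 + 273.556ms (3/7)
5. 1094.225ms @ 12/7 + 273.556ms (3/7)
6. 1367.781ms @ 15/7 + 273.556ms (3/7)
7. 1641.337ms @ 18/7 + 273.556ms (3/7)
8. 1914.894ms @ 3 + 273.556ms (3/7)
9. 2188.45ms @ 24/7 + 273.556ms (3/7)
10. 2462.006ms @ 27/7 + 273.556ms (3/7)
11. 2735.562ms @ 30/7 + 273.556ms (3/7)
12. 3009.119ms @ 33/7 + 273.556ms (3/7)
13. 3282.675ms @ 36/7 + 547.112ms (6/7)

note 6 onset = 15/7b = 1367.781ms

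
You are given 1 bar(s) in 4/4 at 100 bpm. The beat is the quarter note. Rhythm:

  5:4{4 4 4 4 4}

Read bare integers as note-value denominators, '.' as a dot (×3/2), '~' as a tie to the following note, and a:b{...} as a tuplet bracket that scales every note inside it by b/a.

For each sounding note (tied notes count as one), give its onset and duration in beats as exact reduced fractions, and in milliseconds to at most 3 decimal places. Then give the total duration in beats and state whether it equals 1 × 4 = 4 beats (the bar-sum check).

1) 0.0ms=0b +480.0ms=4/5b
2) 480.0ms=4/5b +480.0ms=4/5b
3) 960.0ms=8/5b +480.0ms=4/5b
4) 1440.0ms=12/5b +480.0ms=4/5b
5) 1920.0ms=16/5b +480.0ms=4/5b
Σ=4b of 4 (100bpm 4/4) — PASS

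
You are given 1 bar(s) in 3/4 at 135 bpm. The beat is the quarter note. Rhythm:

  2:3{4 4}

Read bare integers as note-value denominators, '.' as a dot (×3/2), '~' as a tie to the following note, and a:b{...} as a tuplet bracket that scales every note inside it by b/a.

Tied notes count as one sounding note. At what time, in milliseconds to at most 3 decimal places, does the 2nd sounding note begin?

note 2 onset = 3/2b = 666.667ms

1. 0.0ms @ 0 + 666.667ms (3/2)
2. 666.667ms @ 3/2 + 666.667ms (3/2)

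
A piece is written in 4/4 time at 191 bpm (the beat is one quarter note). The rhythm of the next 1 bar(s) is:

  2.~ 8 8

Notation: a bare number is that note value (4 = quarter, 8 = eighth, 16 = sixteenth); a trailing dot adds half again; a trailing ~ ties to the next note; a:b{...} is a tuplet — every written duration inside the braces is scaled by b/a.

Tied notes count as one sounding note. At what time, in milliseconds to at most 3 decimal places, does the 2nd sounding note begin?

note 2 onset = 7/2b = 1099.476ms

1. 0.0ms @ 0 + 1099.476ms (7/2)
2. 1099.476ms @ 7/2 + 157.068ms (1/2)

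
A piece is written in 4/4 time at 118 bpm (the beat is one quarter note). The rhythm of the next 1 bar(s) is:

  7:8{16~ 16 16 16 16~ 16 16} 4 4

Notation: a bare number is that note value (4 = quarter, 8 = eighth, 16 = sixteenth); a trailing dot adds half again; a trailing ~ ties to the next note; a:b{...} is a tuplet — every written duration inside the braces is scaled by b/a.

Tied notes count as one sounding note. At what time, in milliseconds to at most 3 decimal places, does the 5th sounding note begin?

note 5 onset = 12/7b = 871.671ms

1. 0.0ms @ 0 + 290.557ms (4/7)
2. 290.557ms @ 4/7 + 145.278ms (2/7)
3. 435.835ms @ 6/7 + 145.278ms (2/7)
4. 581.114ms @ 8/7 + 290.557ms (4/7)
5. 871.671ms @ 12/7 + 145.278ms (2/7)
6. 1016.949ms @ 2 + 508.475ms (1)
7. 1525.424ms @ 3 + 508.475ms (1)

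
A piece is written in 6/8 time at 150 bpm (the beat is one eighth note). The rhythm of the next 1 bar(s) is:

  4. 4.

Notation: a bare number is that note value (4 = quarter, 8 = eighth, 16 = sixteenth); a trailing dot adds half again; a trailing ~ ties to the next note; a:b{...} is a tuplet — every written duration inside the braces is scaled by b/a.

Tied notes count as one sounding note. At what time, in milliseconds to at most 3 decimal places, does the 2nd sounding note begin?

note 2 onset = 3b = 1200.0ms

1. 0.0ms @ 0 + 1200.0ms (3)
2. 1200.0ms @ 3 + 1200.0ms (3)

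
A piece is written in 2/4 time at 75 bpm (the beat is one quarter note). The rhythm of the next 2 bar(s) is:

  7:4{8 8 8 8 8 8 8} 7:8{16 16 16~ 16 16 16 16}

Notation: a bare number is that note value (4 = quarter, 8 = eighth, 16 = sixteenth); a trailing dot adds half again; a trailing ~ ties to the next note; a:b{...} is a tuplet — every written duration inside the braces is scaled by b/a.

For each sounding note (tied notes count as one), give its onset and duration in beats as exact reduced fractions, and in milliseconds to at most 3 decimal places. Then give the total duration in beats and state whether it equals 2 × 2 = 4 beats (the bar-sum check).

1) 0.0ms=0b +228.571ms=2/7b
2) 228.571ms=2/7b +228.571ms=2/7b
3) 457.143ms=4/7b +228.571ms=2/7b
4) 685.714ms=6/7b +228.571ms=2/7b
5) 914.286ms=8/7b +228.571ms=2/7b
6) 1142.857ms=10/7b +228.571ms=2/7b
7) 1371.429ms=12/7b +228.571ms=2/7b
8) 1600.0ms=2b +228.571ms=2/7b
9) 1828.571ms=16/7b +228.571ms=2/7b
10) 2057.143ms=18/7b +457.143ms=4/7b
11) 2514.286ms=22/7b +228.571ms=2/7b
12) 2742.857ms=24/7b +228.571ms=2/7b
13) 2971.429ms=26/7b +228.571ms=2/7b
Σ=4b of 4 (75bpm 2/4) — PASS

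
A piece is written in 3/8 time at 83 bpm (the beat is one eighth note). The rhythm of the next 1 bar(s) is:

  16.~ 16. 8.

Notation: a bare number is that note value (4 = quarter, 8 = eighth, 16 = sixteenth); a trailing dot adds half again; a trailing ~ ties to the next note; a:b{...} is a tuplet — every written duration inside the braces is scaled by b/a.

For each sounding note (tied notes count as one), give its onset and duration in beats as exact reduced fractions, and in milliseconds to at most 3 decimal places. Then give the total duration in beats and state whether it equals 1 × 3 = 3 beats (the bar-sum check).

1) 0.0ms=0b +1084.337ms=3/2b
2) 1084.337ms=3/2b +1084.337ms=3/2b
Σ=3b of 3 (83bpm 3/8) — PASS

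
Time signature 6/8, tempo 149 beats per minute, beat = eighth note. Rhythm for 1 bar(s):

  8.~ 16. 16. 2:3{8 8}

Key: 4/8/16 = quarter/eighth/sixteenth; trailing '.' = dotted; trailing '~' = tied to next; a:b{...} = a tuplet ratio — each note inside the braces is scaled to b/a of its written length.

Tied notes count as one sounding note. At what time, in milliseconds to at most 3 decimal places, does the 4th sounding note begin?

note 4 onset = 9/2b = 1812.081ms

1. 0.0ms @ 0 + 906.04ms (9/4)
2. 906.04ms @ 9/4 + 302.013ms (3/4)
3. 1208.054ms @ 3 + 604.027ms (3/2)
4. 1812.081ms @ 9/2 + 604.027ms (3/2)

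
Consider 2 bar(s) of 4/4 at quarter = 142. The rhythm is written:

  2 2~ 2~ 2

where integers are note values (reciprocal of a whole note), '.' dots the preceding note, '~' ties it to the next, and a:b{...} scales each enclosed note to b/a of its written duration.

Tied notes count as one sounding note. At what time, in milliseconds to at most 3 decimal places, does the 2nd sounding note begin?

1. 0.0ms @ 0 + 845.07ms (2)
2. 845.07ms @ 2 + 2535.211ms (6)

note 2 onset = 2b = 845.07ms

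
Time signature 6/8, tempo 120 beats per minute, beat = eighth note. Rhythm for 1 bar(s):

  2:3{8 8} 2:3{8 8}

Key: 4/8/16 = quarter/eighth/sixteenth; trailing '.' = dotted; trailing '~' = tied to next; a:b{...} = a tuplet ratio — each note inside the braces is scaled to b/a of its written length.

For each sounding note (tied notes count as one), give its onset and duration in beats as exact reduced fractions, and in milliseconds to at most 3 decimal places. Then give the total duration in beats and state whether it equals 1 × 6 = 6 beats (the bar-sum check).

1) 0.0ms=0b +750.0ms=3/2b
2) 750.0ms=3/2b +750.0ms=3/2b
3) 1500.0ms=3b +750.0ms=3/2b
4) 2250.0ms=9/2b +750.0ms=3/2b
Σ=6b of 6 (120bpm 6/8) — PASS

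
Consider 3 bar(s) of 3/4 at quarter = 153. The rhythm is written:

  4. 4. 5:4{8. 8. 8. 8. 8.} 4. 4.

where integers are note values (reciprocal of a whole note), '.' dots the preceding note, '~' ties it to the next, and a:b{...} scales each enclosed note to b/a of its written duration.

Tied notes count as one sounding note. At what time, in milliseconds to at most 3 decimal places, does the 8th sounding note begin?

note 8 onset = 6b = 2352.941ms

1. 0.0ms @ 0 + 588.235ms (3/2)
2. 588.235ms @ 3/2 + 588.235ms (3/2)
3. 1176.471ms @ 3 + 235.294ms (3/5)
4. 1411.765ms @ 18/5 + 235.294ms (3/5)
5. 1647.059ms @ 21/5 + 235.294ms (3/5)
6. 1882.353ms @ 24/5 + 235.294ms (3/5)
7. 2117.647ms @ 27/5 + 235.294ms (3/5)
8. 2352.941ms @ 6 + 588.235ms (3/2)
9. 2941.176ms @ 15/2 + 588.235ms (3/2)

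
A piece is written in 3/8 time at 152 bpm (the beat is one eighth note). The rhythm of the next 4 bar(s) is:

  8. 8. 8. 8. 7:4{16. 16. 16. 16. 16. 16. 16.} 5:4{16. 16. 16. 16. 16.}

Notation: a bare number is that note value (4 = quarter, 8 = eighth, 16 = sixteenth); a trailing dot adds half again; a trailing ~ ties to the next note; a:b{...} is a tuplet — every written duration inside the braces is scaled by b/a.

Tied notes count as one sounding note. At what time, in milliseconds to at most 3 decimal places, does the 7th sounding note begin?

1. 0.0ms @ 0 + 592.105ms (3/2)
2. 592.105ms @ 3/2 + 592.105ms (3/2)
3. 1184.211ms @ 3 + 592.105ms (3/2)
4. 1776.316ms @ 9/2 + 592.105ms (3/2)
5. 2368.421ms @ 6 + 169.173ms (3/7)
6. 2537.594ms @ 45/7 + 169.173ms (3/7)
7. 2706.767ms @ 48/7 + 169.173ms (3/7)
8. 2875.94ms @ 51/7 + 169.173ms (3/7)
9. 3045.113ms @ 54/7 + 169.173ms (3/7)
10. 3214.286ms @ 57/7 + 169.173ms (3/7)
11. 3383.459ms @ 60/7 + 169.173ms (3/7)
12. 3552.632ms @ 9 + 236.842ms (3/5)
13. 3789.474ms @ 48/5 + 236.842ms (3/5)
14. 4026.316ms @ 51/5 + 236.842ms (3/5)
15. 4263.158ms @ 54/5 + 236.842ms (3/5)
16. 4500.0ms @ 57/5 + 236.842ms (3/5)

note 7 onset = 48/7b = 2706.767ms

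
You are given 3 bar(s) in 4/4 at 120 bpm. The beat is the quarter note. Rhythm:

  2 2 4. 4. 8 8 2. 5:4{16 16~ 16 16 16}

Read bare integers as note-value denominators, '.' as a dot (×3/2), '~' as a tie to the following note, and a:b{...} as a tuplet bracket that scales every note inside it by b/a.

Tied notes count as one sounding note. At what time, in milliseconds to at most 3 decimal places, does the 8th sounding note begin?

1. 0.0ms @ 0 + 1000.0ms (2)
2. 1000.0ms @ 2 + 1000.0ms (2)
3. 2000.0ms @ 4 + 750.0ms (3/2)
4. 2750.0ms @ 11/2 + 750.0ms (3/2)
5. 3500.0ms @ 7 + 250.0ms (1/2)
6. 3750.0ms @ 15/2 + 250.0ms (1/2)
7. 4000.0ms @ 8 + 1500.0ms (3)
8. 5500.0ms @ 11 + 100.0ms (1/5)
9. 5600.0ms @ 56/5 + 200.0ms (2/5)
10. 5800.0ms @ 58/5 + 100.0ms (1/5)
11. 5900.0ms @ 59/5 + 100.0ms (1/5)

note 8 onset = 11b = 5500.0ms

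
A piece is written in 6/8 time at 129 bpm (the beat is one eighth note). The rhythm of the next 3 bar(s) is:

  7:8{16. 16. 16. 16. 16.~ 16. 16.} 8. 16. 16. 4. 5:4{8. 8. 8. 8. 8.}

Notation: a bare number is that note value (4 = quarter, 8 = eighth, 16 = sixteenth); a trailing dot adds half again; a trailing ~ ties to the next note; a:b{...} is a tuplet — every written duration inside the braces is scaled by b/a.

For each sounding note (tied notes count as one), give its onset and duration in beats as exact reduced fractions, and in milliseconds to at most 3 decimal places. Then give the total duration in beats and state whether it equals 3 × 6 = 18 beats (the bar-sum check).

1) 0.0ms=0b +398.671ms=6/7b
2) 398.671ms=6/7b +398.671ms=6/7b
3) 797.342ms=12/7b +398.671ms=6/7b
4) 1196.013ms=18/7b +398.671ms=6/7b
5) 1594.684ms=24/7b +797.342ms=12/7b
6) 2392.027ms=36/7b +398.671ms=6/7b
7) 2790.698ms=6b +697.674ms=3/2b
8) 3488.372ms=15/2b +348.837ms=3/4b
9) 3837.209ms=33/4b +348.837ms=3/4b
10) 4186.047ms=9b +1395.349ms=3b
11) 5581.395ms=12b +558.14ms=6/5b
12) 6139.535ms=66/5b +558.14ms=6/5b
13) 6697.674ms=72/5b +558.14ms=6/5b
14) 7255.814ms=78/5b +558.14ms=6/5b
15) 7813.953ms=84/5b +558.14ms=6/5b
Σ=18b of 18 (129bpm 6/8) — PASS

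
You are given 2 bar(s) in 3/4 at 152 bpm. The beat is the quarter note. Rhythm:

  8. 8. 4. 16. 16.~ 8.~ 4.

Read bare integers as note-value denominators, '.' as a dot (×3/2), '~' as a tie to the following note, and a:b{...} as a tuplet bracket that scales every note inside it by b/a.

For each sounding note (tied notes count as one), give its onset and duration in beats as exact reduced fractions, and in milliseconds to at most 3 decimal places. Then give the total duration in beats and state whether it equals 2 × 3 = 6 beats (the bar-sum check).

1) 0.0ms=0b +296.053ms=3/4b
2) 296.053ms=3/4b +296.053ms=3/4b
3) 592.105ms=3/2b +592.105ms=3/2b
4) 1184.211ms=3b +148.026ms=3/8b
5) 1332.237ms=27/8b +1036.184ms=21/8b
Σ=6b of 6 (152bpm 3/4) — PASS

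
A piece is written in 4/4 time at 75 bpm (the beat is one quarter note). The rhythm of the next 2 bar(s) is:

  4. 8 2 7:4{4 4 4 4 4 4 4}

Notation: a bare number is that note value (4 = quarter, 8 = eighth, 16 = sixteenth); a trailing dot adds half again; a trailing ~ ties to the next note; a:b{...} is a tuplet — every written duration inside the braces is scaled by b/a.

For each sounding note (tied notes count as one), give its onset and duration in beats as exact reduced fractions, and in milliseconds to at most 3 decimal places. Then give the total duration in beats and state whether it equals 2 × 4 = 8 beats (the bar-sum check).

1) 0.0ms=0b +1200.0ms=3/2b
2) 1200.0ms=3/2b +400.0ms=1/2b
3) 1600.0ms=2b +1600.0ms=2b
4) 3200.0ms=4b +457.143ms=4/7b
5) 3657.143ms=32/7b +457.143ms=4/7b
6) 4114.286ms=36/7b +457.143ms=4/7b
7) 4571.429ms=40/7b +457.143ms=4/7b
8) 5028.571ms=44/7b +457.143ms=4/7b
9) 5485.714ms=48/7b +457.143ms=4/7b
10) 5942.857ms=52/7b +457.143ms=4/7b
Σ=8b of 8 (75bpm 4/4) — PASS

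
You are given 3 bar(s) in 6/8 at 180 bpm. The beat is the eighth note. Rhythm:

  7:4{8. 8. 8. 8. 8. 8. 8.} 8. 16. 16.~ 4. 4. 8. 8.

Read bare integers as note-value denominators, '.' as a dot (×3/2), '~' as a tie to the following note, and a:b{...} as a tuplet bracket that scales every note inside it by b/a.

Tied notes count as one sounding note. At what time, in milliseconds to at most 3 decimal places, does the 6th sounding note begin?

note 6 onset = 30/7b = 1428.571ms

1. 0.0ms @ 0 + 285.714ms (6/7)
2. 285.714ms @ 6/7 + 285.714ms (6/7)
3. 571.429ms @ 12/7 + 285.714ms (6/7)
4. 857.143ms @ 18/7 + 285.714ms (6/7)
5. 1142.857ms @ 24/7 + 285.714ms (6/7)
6. 1428.571ms @ 30/7 + 285.714ms (6/7)
7. 1714.286ms @ 36/7 + 285.714ms (6/7)
8. 2000.0ms @ 6 + 500.0ms (3/2)
9. 2500.0ms @ 15/2 + 250.0ms (3/4)
10. 2750.0ms @ 33/4 + 1250.0ms (15/4)
11. 4000.0ms @ 12 + 1000.0ms (3)
12. 5000.0ms @ 15 + 500.0ms (3/2)
13. 5500.0ms @ 33/2 + 500.0ms (3/2)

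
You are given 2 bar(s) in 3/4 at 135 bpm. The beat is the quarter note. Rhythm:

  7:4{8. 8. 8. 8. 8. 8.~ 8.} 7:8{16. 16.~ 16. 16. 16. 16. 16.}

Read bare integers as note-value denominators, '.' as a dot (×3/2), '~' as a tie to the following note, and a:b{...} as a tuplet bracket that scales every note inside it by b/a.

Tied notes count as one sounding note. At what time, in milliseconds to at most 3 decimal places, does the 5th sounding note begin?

note 5 onset = 12/7b = 761.905ms

1. 0.0ms @ 0 + 190.476ms (3/7)
2. 190.476ms @ 3/7 + 190.476ms (3/7)
3. 380.952ms @ 6/7 + 190.476ms (3/7)
4. 571.429ms @ 9/7 + 190.476ms (3/7)
5. 761.905ms @ 12/7 + 190.476ms (3/7)
6. 952.381ms @ 15/7 + 380.952ms (6/7)
7. 1333.333ms @ 3 + 190.476ms (3/7)
8. 1523.81ms @ 24/7 + 380.952ms (6/7)
9. 1904.762ms @ 30/7 + 190.476ms (3/7)
10. 2095.238ms @ 33/7 + 190.476ms (3/7)
11. 2285.714ms @ 36/7 + 190.476ms (3/7)
12. 2476.19ms @ 39/7 + 190.476ms (3/7)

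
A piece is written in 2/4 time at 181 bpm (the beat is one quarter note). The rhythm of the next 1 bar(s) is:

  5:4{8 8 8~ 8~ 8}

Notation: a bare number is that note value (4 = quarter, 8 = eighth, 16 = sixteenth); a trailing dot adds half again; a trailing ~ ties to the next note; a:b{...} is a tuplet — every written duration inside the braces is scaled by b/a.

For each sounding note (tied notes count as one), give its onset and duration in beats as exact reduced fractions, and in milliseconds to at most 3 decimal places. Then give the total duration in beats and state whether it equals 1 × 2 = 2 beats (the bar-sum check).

1) 0.0ms=0b +132.597ms=2/5b
2) 132.597ms=2/5b +132.597ms=2/5b
3) 265.193ms=4/5b +397.79ms=6/5b
Σ=2b of 2 (181bpm 2/4) — PASS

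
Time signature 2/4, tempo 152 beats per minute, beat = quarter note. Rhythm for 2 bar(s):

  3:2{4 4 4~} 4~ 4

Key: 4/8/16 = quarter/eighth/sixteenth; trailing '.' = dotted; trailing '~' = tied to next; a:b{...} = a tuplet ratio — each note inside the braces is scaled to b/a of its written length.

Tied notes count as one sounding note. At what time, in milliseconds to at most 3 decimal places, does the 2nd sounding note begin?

note 2 onset = 2/3b = 263.158ms

1. 0.0ms @ 0 + 263.158ms (2/3)
2. 263.158ms @ 2/3 + 263.158ms (2/3)
3. 526.316ms @ 4/3 + 1052.632ms (8/3)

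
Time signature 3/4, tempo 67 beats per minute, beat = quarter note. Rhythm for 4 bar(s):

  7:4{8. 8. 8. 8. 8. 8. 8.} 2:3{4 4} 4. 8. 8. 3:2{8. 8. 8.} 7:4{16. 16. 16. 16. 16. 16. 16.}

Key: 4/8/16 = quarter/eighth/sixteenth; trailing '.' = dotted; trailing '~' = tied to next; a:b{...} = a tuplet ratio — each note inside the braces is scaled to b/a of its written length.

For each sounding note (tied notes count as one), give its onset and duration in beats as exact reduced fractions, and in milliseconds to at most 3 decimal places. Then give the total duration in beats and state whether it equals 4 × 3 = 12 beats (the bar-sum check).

1) 0.0ms=0b +383.795ms=3/7b
2) 383.795ms=3/7b +383.795ms=3/7b
3) 767.591ms=6/7b +383.795ms=3/7b
4) 1151.386ms=9/7b +383.795ms=3/7b
5) 1535.181ms=12/7b +383.795ms=3/7b
6) 1918.977ms=15/7b +383.795ms=3/7b
7) 2302.772ms=18/7b +383.795ms=3/7b
8) 2686.567ms=3b +1343.284ms=3/2b
9) 4029.851ms=9/2b +1343.284ms=3/2b
10) 5373.134ms=6b +1343.284ms=3/2b
11) 6716.418ms=15/2b +671.642ms=3/4b
12) 7388.06ms=33/4b +671.642ms=3/4b
13) 8059.701ms=9b +447.761ms=1/2b
14) 8507.463ms=19/2b +447.761ms=1/2b
15) 8955.224ms=10b +447.761ms=1/2b
16) 9402.985ms=21/2b +191.898ms=3/14b
17) 9594.883ms=75/7b +191.898ms=3/14b
18) 9786.78ms=153/14b +191.898ms=3/14b
19) 9978.678ms=78/7b +191.898ms=3/14b
20) 10170.576ms=159/14b +191.898ms=3/14b
21) 10362.473ms=81/7b +191.898ms=3/14b
22) 10554.371ms=165/14b +191.898ms=3/14b
Σ=12b of 12 (67bpm 3/4) — PASS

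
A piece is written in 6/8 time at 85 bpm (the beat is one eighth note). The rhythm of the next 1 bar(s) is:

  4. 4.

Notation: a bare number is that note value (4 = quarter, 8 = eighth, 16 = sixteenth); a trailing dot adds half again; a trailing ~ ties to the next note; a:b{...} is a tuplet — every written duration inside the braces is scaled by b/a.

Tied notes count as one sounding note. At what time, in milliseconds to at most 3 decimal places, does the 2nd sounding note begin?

note 2 onset = 3b = 2117.647ms

1. 0.0ms @ 0 + 2117.647ms (3)
2. 2117.647ms @ 3 + 2117.647ms (3)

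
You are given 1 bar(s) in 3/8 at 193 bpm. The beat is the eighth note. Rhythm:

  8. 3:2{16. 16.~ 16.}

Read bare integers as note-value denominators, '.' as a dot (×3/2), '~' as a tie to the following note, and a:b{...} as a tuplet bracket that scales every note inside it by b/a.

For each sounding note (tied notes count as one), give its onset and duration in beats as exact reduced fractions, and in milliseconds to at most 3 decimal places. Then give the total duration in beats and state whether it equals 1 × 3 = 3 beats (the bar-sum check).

1) 0.0ms=0b +466.321ms=3/2b
2) 466.321ms=3/2b +155.44ms=1/2b
3) 621.762ms=2b +310.881ms=1b
Σ=3b of 3 (193bpm 3/8) — PASS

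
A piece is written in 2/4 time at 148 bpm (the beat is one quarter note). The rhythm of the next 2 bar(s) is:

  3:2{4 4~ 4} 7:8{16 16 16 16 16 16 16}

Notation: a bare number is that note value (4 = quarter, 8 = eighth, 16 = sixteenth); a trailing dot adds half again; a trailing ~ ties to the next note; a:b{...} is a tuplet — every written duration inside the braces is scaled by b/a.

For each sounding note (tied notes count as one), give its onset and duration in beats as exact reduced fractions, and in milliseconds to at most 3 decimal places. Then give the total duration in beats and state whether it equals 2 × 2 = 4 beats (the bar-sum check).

1) 0.0ms=0b +270.27ms=2/3b
2) 270.27ms=2/3b +540.541ms=4/3b
3) 810.811ms=2b +115.83ms=2/7b
4) 926.641ms=16/7b +115.83ms=2/7b
5) 1042.471ms=18/7b +115.83ms=2/7b
6) 1158.301ms=20/7b +115.83ms=2/7b
7) 1274.131ms=22/7b +115.83ms=2/7b
8) 1389.961ms=24/7b +115.83ms=2/7b
9) 1505.792ms=26/7b +115.83ms=2/7b
Σ=4b of 4 (148bpm 2/4) — PASS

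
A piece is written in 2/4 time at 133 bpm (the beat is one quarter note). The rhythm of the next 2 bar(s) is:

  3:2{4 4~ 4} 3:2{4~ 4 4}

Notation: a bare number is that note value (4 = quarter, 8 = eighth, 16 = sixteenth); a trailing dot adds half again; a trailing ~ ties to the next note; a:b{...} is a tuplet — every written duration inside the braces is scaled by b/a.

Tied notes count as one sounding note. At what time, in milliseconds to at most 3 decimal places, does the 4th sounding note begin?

note 4 onset = 10/3b = 1503.759ms

1. 0.0ms @ 0 + 300.752ms (2/3)
2. 300.752ms @ 2/3 + 601.504ms (4/3)
3. 902.256ms @ 2 + 601.504ms (4/3)
4. 1503.759ms @ 10/3 + 300.752ms (2/3)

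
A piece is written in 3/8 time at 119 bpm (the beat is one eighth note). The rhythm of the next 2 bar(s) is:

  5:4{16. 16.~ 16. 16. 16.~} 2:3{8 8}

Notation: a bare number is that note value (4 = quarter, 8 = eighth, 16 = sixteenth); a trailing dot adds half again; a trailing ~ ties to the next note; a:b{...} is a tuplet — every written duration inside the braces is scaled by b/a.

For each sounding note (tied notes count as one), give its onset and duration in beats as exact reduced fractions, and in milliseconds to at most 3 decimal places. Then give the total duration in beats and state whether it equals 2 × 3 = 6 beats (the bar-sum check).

1) 0.0ms=0b +302.521ms=3/5b
2) 302.521ms=3/5b +605.042ms=6/5b
3) 907.563ms=9/5b +302.521ms=3/5b
4) 1210.084ms=12/5b +1058.824ms=21/10b
5) 2268.908ms=9/2b +756.303ms=3/2b
Σ=6b of 6 (119bpm 3/8) — PASS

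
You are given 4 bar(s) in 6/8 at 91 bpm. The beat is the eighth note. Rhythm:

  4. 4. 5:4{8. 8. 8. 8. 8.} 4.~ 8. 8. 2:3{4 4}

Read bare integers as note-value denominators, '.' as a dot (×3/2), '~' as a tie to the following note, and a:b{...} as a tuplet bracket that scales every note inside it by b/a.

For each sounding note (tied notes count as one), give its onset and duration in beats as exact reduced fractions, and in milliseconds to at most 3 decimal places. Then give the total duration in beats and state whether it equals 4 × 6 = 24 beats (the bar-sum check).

1) 0.0ms=0b +1978.022ms=3b
2) 1978.022ms=3b +1978.022ms=3b
3) 3956.044ms=6b +791.209ms=6/5b
4) 4747.253ms=36/5b +791.209ms=6/5b
5) 5538.462ms=42/5b +791.209ms=6/5b
6) 6329.67ms=48/5b +791.209ms=6/5b
7) 7120.879ms=54/5b +791.209ms=6/5b
8) 7912.088ms=12b +2967.033ms=9/2b
9) 10879.121ms=33/2b +989.011ms=3/2b
10) 11868.132ms=18b +1978.022ms=3b
11) 13846.154ms=21b +1978.022ms=3b
Σ=24b of 24 (91bpm 6/8) — PASS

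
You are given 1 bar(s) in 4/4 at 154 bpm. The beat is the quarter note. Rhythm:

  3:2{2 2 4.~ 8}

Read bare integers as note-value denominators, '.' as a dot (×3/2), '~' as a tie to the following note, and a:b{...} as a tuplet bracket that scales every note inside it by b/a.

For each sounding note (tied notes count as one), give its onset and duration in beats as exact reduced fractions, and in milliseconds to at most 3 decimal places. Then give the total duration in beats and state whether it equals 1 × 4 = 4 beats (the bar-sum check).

1) 0.0ms=0b +519.481ms=4/3b
2) 519.481ms=4/3b +519.481ms=4/3b
3) 1038.961ms=8/3b +519.481ms=4/3b
Σ=4b of 4 (154bpm 4/4) — PASS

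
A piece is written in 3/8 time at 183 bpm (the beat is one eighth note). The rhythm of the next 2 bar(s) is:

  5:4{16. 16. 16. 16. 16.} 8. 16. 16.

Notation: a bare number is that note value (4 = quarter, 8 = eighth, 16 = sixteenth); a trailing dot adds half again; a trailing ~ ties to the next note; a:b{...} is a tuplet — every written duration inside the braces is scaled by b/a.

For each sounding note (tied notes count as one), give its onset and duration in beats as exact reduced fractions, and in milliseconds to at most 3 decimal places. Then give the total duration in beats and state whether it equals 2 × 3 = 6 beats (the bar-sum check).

1) 0.0ms=0b +196.721ms=3/5b
2) 196.721ms=3/5b +196.721ms=3/5b
3) 393.443ms=6/5b +196.721ms=3/5b
4) 590.164ms=9/5b +196.721ms=3/5b
5) 786.885ms=12/5b +196.721ms=3/5b
6) 983.607ms=3b +491.803ms=3/2b
7) 1475.41ms=9/2b +245.902ms=3/4b
8) 1721.311ms=21/4b +245.902ms=3/4b
Σ=6b of 6 (183bpm 3/8) — PASS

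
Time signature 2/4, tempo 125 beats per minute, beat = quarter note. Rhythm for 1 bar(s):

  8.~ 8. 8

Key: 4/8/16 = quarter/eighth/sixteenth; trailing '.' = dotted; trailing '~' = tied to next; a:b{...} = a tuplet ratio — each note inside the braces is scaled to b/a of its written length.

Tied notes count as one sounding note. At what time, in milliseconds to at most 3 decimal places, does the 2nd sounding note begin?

note 2 onset = 3/2b = 720.0ms

1. 0.0ms @ 0 + 720.0ms (3/2)
2. 720.0ms @ 3/2 + 240.0ms (1/2)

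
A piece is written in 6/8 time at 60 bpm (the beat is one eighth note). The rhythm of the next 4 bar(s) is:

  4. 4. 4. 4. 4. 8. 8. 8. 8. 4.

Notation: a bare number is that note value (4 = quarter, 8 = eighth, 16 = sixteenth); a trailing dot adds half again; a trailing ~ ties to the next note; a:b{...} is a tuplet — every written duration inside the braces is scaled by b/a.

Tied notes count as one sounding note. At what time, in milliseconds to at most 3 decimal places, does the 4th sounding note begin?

note 4 onset = 9b = 9000.0ms

1. 0.0ms @ 0 + 3000.0ms (3)
2. 3000.0ms @ 3 + 3000.0ms (3)
3. 6000.0ms @ 6 + 3000.0ms (3)
4. 9000.0ms @ 9 + 3000.0ms (3)
5. 12000.0ms @ 12 + 3000.0ms (3)
6. 15000.0ms @ 15 + 1500.0ms (3/2)
7. 16500.0ms @ 33/2 + 1500.0ms (3/2)
8. 18000.0ms @ 18 + 1500.0ms (3/2)
9. 19500.0ms @ 39/2 + 1500.0ms (3/2)
10. 21000.0ms @ 21 + 3000.0ms (3)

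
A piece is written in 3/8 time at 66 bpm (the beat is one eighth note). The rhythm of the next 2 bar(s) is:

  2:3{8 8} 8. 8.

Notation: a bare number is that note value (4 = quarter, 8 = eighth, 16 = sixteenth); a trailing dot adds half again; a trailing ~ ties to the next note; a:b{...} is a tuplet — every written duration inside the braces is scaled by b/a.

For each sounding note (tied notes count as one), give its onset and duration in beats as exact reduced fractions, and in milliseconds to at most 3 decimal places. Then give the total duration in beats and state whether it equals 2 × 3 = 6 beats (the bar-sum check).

1) 0.0ms=0b +1363.636ms=3/2b
2) 1363.636ms=3/2b +1363.636ms=3/2b
3) 2727.273ms=3b +1363.636ms=3/2b
4) 4090.909ms=9/2b +1363.636ms=3/2b
Σ=6b of 6 (66bpm 3/8) — PASS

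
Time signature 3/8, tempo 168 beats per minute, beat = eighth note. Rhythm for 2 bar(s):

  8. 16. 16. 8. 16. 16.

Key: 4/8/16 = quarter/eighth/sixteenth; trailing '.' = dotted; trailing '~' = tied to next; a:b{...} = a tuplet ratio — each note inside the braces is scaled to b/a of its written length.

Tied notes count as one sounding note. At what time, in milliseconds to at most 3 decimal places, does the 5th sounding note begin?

1. 0.0ms @ 0 + 535.714ms (3/2)
2. 535.714ms @ 3/2 + 267.857ms (3/4)
3. 803.571ms @ 9/4 + 267.857ms (3/4)
4. 1071.429ms @ 3 + 535.714ms (3/2)
5. 1607.143ms @ 9/2 + 267.857ms (3/4)
6. 1875.0ms @ 21/4 + 267.857ms (3/4)

note 5 onset = 9/2b = 1607.143ms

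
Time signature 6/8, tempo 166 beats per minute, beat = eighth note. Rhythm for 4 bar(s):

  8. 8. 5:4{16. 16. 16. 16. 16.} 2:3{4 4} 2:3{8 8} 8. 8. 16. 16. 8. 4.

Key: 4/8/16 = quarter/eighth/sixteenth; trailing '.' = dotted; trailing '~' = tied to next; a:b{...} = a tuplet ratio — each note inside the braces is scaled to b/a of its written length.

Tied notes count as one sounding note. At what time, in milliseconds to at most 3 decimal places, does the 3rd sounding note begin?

1. 0.0ms @ 0 + 542.169ms (3/2)
2. 542.169ms @ 3/2 + 542.169ms (3/2)
3. 1084.337ms @ 3 + 216.867ms (3/5)
4. 1301.205ms @ 18/5 + 216.867ms (3/5)
5. 1518.072ms @ 21/5 + 216.867ms (3/5)
6. 1734.94ms @ 24/5 + 216.867ms (3/5)
7. 1951.807ms @ 27/5 + 216.867ms (3/5)
8. 2168.675ms @ 6 + 1084.337ms (3)
9. 3253.012ms @ 9 + 1084.337ms (3)
10. 4337.349ms @ 12 + 542.169ms (3/2)
11. 4879.518ms @ 27/2 + 542.169ms (3/2)
12. 5421.687ms @ 15 + 542.169ms (3/2)
13. 5963.855ms @ 33/2 + 542.169ms (3/2)
14. 6506.024ms @ 18 + 271.084ms (3/4)
15. 6777.108ms @ 75/4 + 271.084ms (3/4)
16. 7048.193ms @ 39/2 + 542.169ms (3/2)
17. 7590.361ms @ 21 + 1084.337ms (3)

note 3 onset = 3b = 1084.337ms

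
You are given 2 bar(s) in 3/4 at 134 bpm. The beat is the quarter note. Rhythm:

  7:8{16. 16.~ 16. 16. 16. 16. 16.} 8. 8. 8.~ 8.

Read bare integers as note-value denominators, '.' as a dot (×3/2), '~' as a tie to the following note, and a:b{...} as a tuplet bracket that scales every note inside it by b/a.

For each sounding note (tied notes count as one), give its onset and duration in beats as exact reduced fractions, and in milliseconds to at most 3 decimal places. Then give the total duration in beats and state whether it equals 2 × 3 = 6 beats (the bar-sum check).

1) 0.0ms=0b +191.898ms=3/7b
2) 191.898ms=3/7b +383.795ms=6/7b
3) 575.693ms=9/7b +191.898ms=3/7b
4) 767.591ms=12/7b +191.898ms=3/7b
5) 959.488ms=15/7b +191.898ms=3/7b
6) 1151.386ms=18/7b +191.898ms=3/7b
7) 1343.284ms=3b +335.821ms=3/4b
8) 1679.104ms=15/4b +335.821ms=3/4b
9) 2014.925ms=9/2b +671.642ms=3/2b
Σ=6b of 6 (134bpm 3/4) — PASS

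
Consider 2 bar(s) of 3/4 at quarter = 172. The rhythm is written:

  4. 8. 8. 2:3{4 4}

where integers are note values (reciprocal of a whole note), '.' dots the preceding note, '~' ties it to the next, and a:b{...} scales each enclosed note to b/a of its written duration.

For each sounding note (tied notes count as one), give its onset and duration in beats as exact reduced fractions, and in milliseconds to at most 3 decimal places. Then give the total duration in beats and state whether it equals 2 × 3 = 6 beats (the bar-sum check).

1) 0.0ms=0b +523.256ms=3/2b
2) 523.256ms=3/2b +261.628ms=3/4b
3) 784.884ms=9/4b +261.628ms=3/4b
4) 1046.512ms=3b +523.256ms=3/2b
5) 1569.767ms=9/2b +523.256ms=3/2b
Σ=6b of 6 (172bpm 3/4) — PASS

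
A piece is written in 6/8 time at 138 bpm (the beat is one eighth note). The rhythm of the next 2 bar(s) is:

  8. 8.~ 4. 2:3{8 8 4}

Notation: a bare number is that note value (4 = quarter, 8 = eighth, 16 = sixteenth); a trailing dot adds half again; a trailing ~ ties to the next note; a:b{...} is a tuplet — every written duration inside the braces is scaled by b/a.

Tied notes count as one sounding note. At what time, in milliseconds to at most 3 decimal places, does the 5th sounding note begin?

1. 0.0ms @ 0 + 652.174ms (3/2)
2. 652.174ms @ 3/2 + 1956.522ms (9/2)
3. 2608.696ms @ 6 + 652.174ms (3/2)
4. 3260.87ms @ 15/2 + 652.174ms (3/2)
5. 3913.043ms @ 9 + 1304.348ms (3)

note 5 onset = 9b = 3913.043ms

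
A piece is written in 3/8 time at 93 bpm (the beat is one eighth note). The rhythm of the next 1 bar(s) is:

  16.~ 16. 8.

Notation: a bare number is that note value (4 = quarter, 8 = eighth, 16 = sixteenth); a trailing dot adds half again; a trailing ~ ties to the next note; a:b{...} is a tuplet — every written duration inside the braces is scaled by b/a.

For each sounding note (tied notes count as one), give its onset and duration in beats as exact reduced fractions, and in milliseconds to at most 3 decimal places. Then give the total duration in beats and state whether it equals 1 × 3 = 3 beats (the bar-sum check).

1) 0.0ms=0b +967.742ms=3/2b
2) 967.742ms=3/2b +967.742ms=3/2b
Σ=3b of 3 (93bpm 3/8) — PASS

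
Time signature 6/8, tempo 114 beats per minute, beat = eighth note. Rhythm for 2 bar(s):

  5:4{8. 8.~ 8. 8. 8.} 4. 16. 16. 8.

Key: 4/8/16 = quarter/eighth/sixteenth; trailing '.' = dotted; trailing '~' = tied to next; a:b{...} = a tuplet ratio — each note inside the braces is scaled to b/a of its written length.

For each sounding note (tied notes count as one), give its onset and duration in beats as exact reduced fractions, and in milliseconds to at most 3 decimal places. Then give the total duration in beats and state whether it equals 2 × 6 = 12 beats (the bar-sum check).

1) 0.0ms=0b +631.579ms=6/5b
2) 631.579ms=6/5b +1263.158ms=12/5b
3) 1894.737ms=18/5b +631.579ms=6/5b
4) 2526.316ms=24/5b +631.579ms=6/5b
5) 3157.895ms=6b +1578.947ms=3b
6) 4736.842ms=9b +394.737ms=3/4b
7) 5131.579ms=39/4b +394.737ms=3/4b
8) 5526.316ms=21/2b +789.474ms=3/2b
Σ=12b of 12 (114bpm 6/8) — PASS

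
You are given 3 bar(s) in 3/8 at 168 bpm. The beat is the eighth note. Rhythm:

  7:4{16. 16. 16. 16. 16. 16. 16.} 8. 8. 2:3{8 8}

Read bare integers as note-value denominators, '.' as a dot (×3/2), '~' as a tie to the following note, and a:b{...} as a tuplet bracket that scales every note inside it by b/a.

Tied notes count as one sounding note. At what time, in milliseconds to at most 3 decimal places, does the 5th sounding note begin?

1. 0.0ms @ 0 + 153.061ms (3/7)
2. 153.061ms @ 3/7 + 153.061ms (3/7)
3. 306.122ms @ 6/7 + 153.061ms (3/7)
4. 459.184ms @ 9/7 + 153.061ms (3/7)
5. 612.245ms @ 12/7 + 153.061ms (3/7)
6. 765.306ms @ 15/7 + 153.061ms (3/7)
7. 918.367ms @ 18/7 + 153.061ms (3/7)
8. 1071.429ms @ 3 + 535.714ms (3/2)
9. 1607.143ms @ 9/2 + 535.714ms (3/2)
10. 2142.857ms @ 6 + 535.714ms (3/2)
11. 2678.571ms @ 15/2 + 535.714ms (3/2)

note 5 onset = 12/7b = 612.245ms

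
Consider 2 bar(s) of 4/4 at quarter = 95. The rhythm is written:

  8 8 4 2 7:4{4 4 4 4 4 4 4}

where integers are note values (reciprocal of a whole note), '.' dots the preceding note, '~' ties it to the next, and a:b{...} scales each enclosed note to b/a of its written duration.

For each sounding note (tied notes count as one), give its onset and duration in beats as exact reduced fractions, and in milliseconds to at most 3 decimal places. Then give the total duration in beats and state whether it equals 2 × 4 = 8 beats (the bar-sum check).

1) 0.0ms=0b +315.789ms=1/2b
2) 315.789ms=1/2b +315.789ms=1/2b
3) 631.579ms=1b +631.579ms=1b
4) 1263.158ms=2b +1263.158ms=2b
5) 2526.316ms=4b +360.902ms=4/7b
6) 2887.218ms=32/7b +360.902ms=4/7b
7) 3248.12ms=36/7b +360.902ms=4/7b
8) 3609.023ms=40/7b +360.902ms=4/7b
9) 3969.925ms=44/7b +360.902ms=4/7b
10) 4330.827ms=48/7b +360.902ms=4/7b
11) 4691.729ms=52/7b +360.902ms=4/7b
Σ=8b of 8 (95bpm 4/4) — PASS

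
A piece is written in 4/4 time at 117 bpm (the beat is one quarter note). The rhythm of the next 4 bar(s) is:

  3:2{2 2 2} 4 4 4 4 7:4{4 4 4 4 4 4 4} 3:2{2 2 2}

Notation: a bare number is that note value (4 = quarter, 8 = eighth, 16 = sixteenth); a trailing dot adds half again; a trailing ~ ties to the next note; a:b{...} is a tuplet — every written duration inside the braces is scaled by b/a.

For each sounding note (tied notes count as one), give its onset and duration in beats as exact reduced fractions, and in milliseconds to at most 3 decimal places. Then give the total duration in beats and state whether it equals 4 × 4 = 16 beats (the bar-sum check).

1) 0.0ms=0b +683.761ms=4/3b
2) 683.761ms=4/3b +683.761ms=4/3b
3) 1367.521ms=8/3b +683.761ms=4/3b
4) 2051.282ms=4b +512.821ms=1b
5) 2564.103ms=5b +512.821ms=1b
6) 3076.923ms=6b +512.821ms=1b
7) 3589.744ms=7b +512.821ms=1b
8) 4102.564ms=8b +293.04ms=4/7b
9) 4395.604ms=60/7b +293.04ms=4/7b
10) 4688.645ms=64/7b +293.04ms=4/7b
11) 4981.685ms=68/7b +293.04ms=4/7b
12) 5274.725ms=72/7b +293.04ms=4/7b
13) 5567.766ms=76/7b +293.04ms=4/7b
14) 5860.806ms=80/7b +293.04ms=4/7b
15) 6153.846ms=12b +683.761ms=4/3b
16) 6837.607ms=40/3b +683.761ms=4/3b
17) 7521.368ms=44/3b +683.761ms=4/3b
Σ=16b of 16 (117bpm 4/4) — PASS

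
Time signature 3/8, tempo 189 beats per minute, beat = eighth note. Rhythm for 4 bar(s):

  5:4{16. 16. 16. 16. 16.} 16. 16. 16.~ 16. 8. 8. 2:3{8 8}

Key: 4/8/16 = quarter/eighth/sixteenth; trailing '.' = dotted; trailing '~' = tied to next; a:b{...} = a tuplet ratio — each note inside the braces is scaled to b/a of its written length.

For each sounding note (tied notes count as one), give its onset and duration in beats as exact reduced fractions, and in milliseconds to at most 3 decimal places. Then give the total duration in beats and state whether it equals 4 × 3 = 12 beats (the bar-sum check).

1) 0.0ms=0b +190.476ms=3/5b
2) 190.476ms=3/5b +190.476ms=3/5b
3) 380.952ms=6/5b +190.476ms=3/5b
4) 571.429ms=9/5b +190.476ms=3/5b
5) 761.905ms=12/5b +190.476ms=3/5b
6) 952.381ms=3b +238.095ms=3/4b
7) 1190.476ms=15/4b +238.095ms=3/4b
8) 1428.571ms=9/2b +476.19ms=3/2b
9) 1904.762ms=6b +476.19ms=3/2b
10) 2380.952ms=15/2b +476.19ms=3/2b
11) 2857.143ms=9b +476.19ms=3/2b
12) 3333.333ms=21/2b +476.19ms=3/2b
Σ=12b of 12 (189bpm 3/8) — PASS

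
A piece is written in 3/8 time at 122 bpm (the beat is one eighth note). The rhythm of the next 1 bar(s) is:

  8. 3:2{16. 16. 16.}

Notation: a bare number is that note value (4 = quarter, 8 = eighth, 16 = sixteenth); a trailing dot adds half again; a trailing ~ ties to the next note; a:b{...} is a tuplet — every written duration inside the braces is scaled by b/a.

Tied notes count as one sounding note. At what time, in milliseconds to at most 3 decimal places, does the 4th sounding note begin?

1. 0.0ms @ 0 + 737.705ms (3/2)
2. 737.705ms @ 3/2 + 245.902ms (1/2)
3. 983.607ms @ 2 + 245.902ms (1/2)
4. 1229.508ms @ 5/2 + 245.902ms (1/2)

note 4 onset = 5/2b = 1229.508ms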